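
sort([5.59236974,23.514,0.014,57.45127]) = [0.014,5.59236974,23.514,57.45127]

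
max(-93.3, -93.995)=-93.3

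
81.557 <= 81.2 False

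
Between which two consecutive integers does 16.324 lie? 16 and 17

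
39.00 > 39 False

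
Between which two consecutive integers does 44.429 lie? 44 and 45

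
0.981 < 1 True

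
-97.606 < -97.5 True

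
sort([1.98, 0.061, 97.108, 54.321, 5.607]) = [0.061, 1.98, 5.607, 54.321, 97.108]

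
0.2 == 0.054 False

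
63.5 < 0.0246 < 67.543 False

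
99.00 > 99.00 False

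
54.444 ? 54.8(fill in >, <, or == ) <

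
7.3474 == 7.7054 False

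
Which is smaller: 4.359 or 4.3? 4.3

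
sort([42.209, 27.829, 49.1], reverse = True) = [49.1, 42.209, 27.829]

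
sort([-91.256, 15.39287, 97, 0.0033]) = [-91.256, 0.0033, 15.39287, 97]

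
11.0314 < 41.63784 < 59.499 True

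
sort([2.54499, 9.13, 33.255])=[2.54499, 9.13, 33.255]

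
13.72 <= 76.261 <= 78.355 True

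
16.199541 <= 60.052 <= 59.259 False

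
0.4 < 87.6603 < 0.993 False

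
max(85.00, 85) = 85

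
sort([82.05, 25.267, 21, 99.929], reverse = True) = [99.929, 82.05, 25.267, 21]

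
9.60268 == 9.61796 False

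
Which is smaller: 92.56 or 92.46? 92.46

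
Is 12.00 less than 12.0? No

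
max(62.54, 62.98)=62.98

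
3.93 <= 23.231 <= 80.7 True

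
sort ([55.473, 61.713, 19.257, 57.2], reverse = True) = [61.713, 57.2, 55.473, 19.257]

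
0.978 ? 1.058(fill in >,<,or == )<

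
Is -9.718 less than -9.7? Yes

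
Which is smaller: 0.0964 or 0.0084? 0.0084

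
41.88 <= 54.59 True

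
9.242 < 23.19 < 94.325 True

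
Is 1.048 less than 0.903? No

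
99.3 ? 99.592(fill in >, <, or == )<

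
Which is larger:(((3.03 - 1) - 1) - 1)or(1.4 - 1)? (1.4 - 1)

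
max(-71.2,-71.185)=-71.185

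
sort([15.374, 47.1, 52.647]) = [15.374, 47.1, 52.647]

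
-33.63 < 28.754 True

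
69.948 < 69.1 False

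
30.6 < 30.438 False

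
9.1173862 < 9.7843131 True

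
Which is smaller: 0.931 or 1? 0.931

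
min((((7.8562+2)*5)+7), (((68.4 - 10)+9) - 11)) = 56.281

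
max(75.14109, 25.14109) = 75.14109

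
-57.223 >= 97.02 False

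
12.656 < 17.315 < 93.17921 True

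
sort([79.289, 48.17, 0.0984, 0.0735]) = [0.0735, 0.0984, 48.17, 79.289]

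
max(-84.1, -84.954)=-84.1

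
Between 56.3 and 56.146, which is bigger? 56.3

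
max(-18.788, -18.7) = -18.7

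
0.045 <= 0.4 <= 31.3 True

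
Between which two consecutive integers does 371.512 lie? 371 and 372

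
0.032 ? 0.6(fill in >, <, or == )<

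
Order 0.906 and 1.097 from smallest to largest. 0.906, 1.097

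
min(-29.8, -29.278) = -29.8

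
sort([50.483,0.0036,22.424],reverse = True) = [50.483,22.424,0.0036]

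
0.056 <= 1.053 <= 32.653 True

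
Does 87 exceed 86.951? Yes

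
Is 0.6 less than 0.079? No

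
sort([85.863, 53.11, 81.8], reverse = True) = [85.863, 81.8, 53.11]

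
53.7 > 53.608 True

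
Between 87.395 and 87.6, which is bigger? 87.6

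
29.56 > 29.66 False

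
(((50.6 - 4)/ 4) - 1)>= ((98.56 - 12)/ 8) False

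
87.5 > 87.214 True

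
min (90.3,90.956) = 90.3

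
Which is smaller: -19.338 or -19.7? -19.7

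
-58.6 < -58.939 False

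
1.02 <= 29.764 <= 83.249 True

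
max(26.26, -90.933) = 26.26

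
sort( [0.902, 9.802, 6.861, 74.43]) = [0.902, 6.861, 9.802, 74.43]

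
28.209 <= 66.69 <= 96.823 True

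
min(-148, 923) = -148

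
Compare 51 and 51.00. They are equal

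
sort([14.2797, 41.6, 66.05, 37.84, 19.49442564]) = [14.2797, 19.49442564, 37.84, 41.6, 66.05]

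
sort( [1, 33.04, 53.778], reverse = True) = [53.778, 33.04, 1]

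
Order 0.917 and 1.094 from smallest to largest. 0.917, 1.094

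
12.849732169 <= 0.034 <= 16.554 False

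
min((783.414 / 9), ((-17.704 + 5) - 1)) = -13.704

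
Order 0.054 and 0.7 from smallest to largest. 0.054, 0.7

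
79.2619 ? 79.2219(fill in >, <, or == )>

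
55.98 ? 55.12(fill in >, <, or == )>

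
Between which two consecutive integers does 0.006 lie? 0 and 1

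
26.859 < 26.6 False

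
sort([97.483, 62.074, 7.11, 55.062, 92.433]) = [7.11, 55.062, 62.074, 92.433, 97.483]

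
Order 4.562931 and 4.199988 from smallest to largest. 4.199988, 4.562931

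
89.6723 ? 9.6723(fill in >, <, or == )>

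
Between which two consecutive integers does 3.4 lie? 3 and 4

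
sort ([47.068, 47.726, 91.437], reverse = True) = [91.437, 47.726, 47.068]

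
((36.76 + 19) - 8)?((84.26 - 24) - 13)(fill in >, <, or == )>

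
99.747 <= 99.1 False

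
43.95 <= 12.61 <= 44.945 False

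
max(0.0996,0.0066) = 0.0996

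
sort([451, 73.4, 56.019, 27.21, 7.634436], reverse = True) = [451, 73.4, 56.019, 27.21, 7.634436]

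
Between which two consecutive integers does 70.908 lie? 70 and 71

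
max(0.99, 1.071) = 1.071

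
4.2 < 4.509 True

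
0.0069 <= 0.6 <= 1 True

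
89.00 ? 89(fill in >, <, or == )==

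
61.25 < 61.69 True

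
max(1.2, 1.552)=1.552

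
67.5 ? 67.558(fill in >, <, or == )<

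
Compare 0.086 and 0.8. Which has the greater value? 0.8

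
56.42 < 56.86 True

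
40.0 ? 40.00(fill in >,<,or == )==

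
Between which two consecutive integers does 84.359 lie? 84 and 85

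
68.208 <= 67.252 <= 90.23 False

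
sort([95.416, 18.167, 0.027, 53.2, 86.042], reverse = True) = [95.416, 86.042, 53.2, 18.167, 0.027]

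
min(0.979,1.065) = 0.979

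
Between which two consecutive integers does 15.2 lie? 15 and 16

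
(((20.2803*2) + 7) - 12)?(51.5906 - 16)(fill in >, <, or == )<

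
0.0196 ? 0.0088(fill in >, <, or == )>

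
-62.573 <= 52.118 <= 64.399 True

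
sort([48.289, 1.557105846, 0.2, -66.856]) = [-66.856, 0.2, 1.557105846, 48.289]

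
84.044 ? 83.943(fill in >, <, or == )>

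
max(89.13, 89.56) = 89.56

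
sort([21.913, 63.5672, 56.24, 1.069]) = [1.069, 21.913, 56.24, 63.5672]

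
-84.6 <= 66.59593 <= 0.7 False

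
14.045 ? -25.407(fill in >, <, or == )>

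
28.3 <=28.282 False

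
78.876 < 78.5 False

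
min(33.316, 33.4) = 33.316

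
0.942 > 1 False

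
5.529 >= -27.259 True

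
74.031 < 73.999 False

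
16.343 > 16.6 False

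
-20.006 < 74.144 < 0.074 False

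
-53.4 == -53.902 False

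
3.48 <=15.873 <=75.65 True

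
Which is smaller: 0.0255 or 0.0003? 0.0003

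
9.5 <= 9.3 False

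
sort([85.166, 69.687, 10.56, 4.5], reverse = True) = [85.166, 69.687, 10.56, 4.5]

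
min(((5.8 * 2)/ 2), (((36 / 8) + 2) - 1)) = 5.5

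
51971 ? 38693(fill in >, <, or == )>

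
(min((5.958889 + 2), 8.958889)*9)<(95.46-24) False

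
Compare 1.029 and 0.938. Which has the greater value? 1.029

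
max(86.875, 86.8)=86.875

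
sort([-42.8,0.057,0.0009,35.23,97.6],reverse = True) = [97.6,35.23,0.057,0.0009,-42.8]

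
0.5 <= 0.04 False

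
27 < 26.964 False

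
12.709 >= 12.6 True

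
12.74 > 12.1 True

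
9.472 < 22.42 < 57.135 True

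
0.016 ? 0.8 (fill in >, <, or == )<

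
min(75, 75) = 75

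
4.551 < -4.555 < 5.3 False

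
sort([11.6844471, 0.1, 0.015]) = [0.015, 0.1, 11.6844471]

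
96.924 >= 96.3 True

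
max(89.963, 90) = 90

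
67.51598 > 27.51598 True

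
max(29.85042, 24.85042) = 29.85042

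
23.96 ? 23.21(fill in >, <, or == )>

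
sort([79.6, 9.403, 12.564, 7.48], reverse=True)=[79.6, 12.564, 9.403, 7.48]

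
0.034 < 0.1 True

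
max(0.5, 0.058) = 0.5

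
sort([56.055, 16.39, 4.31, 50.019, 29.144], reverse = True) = [56.055, 50.019, 29.144, 16.39, 4.31]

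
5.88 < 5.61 False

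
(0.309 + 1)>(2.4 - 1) False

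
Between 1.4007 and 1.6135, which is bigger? 1.6135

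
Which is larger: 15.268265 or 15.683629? 15.683629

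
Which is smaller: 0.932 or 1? 0.932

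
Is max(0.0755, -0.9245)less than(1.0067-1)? No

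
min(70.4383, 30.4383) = 30.4383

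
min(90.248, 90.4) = 90.248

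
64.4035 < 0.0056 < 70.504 False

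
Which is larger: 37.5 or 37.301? 37.5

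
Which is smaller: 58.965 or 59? 58.965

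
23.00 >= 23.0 True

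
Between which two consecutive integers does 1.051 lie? 1 and 2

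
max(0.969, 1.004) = 1.004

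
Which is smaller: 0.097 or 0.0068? 0.0068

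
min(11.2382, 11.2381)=11.2381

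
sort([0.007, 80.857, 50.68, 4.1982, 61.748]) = [0.007, 4.1982, 50.68, 61.748, 80.857]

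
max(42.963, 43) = 43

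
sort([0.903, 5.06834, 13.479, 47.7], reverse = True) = [47.7, 13.479, 5.06834, 0.903]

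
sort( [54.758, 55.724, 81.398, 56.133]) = [54.758, 55.724, 56.133, 81.398]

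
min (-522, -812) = -812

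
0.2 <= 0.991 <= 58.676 True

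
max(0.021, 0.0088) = 0.021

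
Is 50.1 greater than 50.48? No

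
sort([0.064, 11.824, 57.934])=[0.064, 11.824, 57.934]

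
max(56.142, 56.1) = 56.142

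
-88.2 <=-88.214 False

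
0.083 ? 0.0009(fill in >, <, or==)>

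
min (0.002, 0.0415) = 0.002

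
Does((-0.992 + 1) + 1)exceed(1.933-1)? Yes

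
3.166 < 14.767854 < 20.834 True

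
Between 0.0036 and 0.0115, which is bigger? 0.0115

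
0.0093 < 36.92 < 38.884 True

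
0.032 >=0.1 False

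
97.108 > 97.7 False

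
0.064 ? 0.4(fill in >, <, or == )<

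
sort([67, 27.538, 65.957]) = [27.538, 65.957, 67]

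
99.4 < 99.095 False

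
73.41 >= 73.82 False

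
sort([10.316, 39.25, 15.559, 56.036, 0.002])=[0.002, 10.316, 15.559, 39.25, 56.036]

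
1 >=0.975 True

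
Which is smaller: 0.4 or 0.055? 0.055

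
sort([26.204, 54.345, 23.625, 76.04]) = [23.625, 26.204, 54.345, 76.04]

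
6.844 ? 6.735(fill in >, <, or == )>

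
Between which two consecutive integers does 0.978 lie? 0 and 1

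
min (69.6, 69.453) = 69.453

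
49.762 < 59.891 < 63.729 True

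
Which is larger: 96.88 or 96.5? 96.88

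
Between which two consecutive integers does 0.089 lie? 0 and 1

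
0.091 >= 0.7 False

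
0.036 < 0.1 True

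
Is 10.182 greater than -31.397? Yes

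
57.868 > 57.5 True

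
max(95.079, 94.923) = 95.079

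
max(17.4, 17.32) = 17.4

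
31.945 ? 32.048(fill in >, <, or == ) <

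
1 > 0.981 True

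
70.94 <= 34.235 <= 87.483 False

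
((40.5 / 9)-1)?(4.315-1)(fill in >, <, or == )>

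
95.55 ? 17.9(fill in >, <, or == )>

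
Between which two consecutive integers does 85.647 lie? 85 and 86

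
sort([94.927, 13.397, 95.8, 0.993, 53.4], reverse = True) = [95.8, 94.927, 53.4, 13.397, 0.993]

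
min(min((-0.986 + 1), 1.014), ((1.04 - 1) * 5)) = 0.014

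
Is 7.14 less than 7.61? Yes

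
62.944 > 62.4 True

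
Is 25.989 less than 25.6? No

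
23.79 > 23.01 True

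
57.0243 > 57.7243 False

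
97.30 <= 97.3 True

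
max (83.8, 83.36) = 83.8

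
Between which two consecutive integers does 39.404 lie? 39 and 40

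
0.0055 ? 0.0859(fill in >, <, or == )<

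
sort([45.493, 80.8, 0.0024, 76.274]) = [0.0024, 45.493, 76.274, 80.8]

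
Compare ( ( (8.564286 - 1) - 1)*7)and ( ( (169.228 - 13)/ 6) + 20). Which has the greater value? ( ( (169.228 - 13)/ 6) + 20)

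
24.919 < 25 True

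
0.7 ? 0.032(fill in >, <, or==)>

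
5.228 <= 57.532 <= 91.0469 True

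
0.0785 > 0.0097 True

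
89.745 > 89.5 True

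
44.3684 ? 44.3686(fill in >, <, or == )<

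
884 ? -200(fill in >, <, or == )>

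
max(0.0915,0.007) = 0.0915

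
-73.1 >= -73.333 True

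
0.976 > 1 False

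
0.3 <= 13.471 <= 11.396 False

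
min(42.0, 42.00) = 42.0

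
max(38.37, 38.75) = 38.75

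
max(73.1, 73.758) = 73.758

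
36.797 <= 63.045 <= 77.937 True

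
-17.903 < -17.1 True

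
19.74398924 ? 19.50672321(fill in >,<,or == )>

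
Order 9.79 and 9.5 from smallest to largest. 9.5, 9.79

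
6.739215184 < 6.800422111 True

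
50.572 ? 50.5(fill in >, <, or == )>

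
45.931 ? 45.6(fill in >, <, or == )>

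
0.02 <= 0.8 True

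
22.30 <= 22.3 True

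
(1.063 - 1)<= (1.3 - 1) True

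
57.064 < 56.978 False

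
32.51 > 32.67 False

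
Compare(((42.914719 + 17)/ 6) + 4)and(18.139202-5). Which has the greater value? (((42.914719 + 17)/ 6) + 4)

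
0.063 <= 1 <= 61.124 True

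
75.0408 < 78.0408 True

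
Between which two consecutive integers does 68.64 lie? 68 and 69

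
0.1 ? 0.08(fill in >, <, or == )>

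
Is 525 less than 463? No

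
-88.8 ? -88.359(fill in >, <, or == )<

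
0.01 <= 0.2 True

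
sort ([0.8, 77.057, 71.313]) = [0.8, 71.313, 77.057]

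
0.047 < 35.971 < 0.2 False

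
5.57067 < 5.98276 True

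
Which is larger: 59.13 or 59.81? 59.81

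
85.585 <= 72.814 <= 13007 False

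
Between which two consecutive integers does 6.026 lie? 6 and 7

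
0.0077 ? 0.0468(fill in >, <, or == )<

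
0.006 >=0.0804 False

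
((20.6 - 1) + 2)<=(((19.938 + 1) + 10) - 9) True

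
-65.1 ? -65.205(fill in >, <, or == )>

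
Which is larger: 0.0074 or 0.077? 0.077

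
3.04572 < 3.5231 True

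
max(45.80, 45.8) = 45.8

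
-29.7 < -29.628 True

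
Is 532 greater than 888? No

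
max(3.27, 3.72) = 3.72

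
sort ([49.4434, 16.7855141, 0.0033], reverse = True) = [49.4434, 16.7855141, 0.0033]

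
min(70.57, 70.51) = 70.51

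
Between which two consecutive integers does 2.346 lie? 2 and 3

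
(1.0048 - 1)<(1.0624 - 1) True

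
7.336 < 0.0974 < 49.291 False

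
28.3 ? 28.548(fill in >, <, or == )<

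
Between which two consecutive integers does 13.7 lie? 13 and 14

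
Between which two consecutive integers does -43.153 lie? -44 and -43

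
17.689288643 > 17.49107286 True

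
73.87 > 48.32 True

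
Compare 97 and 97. They are equal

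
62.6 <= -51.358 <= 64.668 False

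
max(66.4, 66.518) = 66.518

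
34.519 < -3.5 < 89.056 False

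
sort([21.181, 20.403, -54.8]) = [-54.8, 20.403, 21.181]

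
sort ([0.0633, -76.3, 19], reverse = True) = [19, 0.0633, -76.3]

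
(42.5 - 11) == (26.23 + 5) False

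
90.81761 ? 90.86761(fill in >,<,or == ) <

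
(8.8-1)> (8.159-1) True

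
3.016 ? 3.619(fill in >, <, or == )<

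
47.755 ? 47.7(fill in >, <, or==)>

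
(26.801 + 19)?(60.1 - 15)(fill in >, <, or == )>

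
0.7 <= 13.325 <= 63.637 True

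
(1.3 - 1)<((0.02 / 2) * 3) False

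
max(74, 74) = 74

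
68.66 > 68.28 True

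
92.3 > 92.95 False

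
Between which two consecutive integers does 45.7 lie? 45 and 46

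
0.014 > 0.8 False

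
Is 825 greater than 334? Yes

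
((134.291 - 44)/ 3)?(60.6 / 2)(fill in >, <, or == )<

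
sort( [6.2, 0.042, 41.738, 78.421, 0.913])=[0.042, 0.913, 6.2, 41.738, 78.421]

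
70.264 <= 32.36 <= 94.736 False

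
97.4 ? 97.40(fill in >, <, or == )==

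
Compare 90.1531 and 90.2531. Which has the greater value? 90.2531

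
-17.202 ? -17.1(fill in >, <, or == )<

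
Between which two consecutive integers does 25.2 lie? 25 and 26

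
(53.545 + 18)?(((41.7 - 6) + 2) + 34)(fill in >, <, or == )<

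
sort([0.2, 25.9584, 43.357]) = [0.2, 25.9584, 43.357]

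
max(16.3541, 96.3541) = 96.3541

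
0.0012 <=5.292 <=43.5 True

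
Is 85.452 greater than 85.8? No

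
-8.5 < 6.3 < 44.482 True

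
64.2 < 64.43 True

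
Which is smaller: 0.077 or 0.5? 0.077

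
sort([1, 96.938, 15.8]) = [1, 15.8, 96.938]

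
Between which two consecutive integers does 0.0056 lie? 0 and 1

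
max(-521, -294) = -294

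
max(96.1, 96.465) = 96.465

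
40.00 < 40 False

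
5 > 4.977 True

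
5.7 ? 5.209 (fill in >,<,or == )>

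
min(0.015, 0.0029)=0.0029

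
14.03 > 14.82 False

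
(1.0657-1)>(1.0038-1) True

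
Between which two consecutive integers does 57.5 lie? 57 and 58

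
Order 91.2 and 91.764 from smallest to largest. 91.2, 91.764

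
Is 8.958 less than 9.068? Yes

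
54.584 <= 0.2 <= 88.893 False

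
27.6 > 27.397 True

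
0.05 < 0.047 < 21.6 False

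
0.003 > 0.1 False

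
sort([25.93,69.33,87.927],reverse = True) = [87.927,69.33,25.93]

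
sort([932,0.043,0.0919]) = [0.043,0.0919,932]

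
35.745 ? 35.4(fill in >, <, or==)>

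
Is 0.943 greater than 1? No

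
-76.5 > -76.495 False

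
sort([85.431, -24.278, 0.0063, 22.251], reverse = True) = [85.431, 22.251, 0.0063, -24.278]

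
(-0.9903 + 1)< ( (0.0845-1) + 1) True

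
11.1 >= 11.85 False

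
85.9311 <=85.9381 True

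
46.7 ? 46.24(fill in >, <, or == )>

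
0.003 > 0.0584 False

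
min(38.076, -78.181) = -78.181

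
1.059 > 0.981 True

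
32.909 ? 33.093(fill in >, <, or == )<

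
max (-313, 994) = 994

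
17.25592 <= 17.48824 True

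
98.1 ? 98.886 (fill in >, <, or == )<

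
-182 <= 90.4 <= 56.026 False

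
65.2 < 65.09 False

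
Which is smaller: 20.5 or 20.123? 20.123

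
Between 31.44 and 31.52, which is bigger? 31.52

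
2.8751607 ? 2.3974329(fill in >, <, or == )>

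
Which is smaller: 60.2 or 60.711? 60.2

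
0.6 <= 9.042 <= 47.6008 True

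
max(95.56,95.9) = 95.9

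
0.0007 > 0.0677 False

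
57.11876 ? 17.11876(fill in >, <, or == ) >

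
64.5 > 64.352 True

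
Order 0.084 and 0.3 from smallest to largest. 0.084, 0.3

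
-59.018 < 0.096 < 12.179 True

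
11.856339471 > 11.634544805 True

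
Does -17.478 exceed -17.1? No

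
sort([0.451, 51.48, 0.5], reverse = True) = [51.48, 0.5, 0.451]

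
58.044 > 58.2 False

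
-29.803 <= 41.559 True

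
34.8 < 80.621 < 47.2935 False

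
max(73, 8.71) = 73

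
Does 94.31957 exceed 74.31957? Yes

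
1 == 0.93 False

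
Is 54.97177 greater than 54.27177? Yes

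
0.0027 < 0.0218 True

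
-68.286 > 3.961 False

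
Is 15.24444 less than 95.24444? Yes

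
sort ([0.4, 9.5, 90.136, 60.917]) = [0.4, 9.5, 60.917, 90.136]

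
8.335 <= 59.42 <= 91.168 True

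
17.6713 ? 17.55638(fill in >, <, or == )>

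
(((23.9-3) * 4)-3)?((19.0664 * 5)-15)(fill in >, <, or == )>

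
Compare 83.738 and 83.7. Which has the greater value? 83.738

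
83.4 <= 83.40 True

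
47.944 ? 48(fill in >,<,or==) <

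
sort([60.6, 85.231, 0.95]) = [0.95, 60.6, 85.231]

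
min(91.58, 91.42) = 91.42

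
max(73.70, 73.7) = 73.7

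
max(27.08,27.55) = 27.55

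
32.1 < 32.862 True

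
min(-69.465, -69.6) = -69.6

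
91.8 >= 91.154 True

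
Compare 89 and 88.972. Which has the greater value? 89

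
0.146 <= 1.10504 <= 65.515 True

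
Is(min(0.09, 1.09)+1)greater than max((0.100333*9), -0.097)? Yes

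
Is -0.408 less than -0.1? Yes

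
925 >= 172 True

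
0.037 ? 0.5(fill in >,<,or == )<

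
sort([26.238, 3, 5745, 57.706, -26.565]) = [-26.565, 3, 26.238, 57.706, 5745]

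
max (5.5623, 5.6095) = 5.6095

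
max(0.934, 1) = 1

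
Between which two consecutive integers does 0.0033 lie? 0 and 1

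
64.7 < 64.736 True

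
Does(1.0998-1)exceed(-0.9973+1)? Yes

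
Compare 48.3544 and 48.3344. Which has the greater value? 48.3544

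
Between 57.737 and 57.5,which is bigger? 57.737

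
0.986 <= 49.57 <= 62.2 True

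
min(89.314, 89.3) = 89.3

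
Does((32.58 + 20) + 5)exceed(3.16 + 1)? Yes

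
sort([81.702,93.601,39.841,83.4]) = [39.841,81.702,83.4,93.601]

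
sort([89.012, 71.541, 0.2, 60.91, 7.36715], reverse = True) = [89.012, 71.541, 60.91, 7.36715, 0.2]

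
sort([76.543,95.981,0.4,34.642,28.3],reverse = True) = [95.981,76.543,34.642,28.3,0.4]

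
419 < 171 False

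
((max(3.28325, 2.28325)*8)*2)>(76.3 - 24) True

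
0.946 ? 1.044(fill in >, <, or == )<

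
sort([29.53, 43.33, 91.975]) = [29.53, 43.33, 91.975]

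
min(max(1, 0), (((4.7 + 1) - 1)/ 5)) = 0.94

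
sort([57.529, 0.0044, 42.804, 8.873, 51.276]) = [0.0044, 8.873, 42.804, 51.276, 57.529]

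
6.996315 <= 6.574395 False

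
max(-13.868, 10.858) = 10.858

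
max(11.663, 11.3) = 11.663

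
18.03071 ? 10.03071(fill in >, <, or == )>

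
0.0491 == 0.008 False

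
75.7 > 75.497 True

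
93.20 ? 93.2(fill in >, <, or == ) ==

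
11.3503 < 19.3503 True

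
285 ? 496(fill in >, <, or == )<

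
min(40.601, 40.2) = 40.2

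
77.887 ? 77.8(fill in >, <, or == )>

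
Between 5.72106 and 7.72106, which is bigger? 7.72106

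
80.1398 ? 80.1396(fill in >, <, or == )>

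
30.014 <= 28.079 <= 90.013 False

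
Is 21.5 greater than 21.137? Yes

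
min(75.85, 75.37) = 75.37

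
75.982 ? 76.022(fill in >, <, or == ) <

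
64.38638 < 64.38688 True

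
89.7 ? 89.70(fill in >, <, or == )==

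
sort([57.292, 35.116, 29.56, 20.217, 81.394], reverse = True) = [81.394, 57.292, 35.116, 29.56, 20.217]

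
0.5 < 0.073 False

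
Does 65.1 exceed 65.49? No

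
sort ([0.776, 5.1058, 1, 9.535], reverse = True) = [9.535, 5.1058, 1, 0.776]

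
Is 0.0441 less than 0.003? No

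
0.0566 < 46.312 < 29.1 False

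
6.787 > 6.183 True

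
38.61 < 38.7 True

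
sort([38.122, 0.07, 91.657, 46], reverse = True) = [91.657, 46, 38.122, 0.07]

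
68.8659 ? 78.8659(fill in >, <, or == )<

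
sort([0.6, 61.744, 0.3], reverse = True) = [61.744, 0.6, 0.3]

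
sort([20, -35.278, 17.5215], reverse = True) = [20, 17.5215, -35.278]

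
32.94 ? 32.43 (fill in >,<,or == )>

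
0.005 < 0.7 True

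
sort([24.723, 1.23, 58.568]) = [1.23, 24.723, 58.568]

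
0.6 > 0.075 True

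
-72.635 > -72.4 False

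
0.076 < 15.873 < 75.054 True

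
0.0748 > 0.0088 True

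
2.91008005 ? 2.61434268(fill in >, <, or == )>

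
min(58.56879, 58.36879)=58.36879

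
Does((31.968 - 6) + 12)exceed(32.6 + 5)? Yes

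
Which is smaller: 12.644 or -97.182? -97.182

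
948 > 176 True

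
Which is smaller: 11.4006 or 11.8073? 11.4006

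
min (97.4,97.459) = 97.4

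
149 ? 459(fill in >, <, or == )<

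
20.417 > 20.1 True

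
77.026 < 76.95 False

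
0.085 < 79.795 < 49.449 False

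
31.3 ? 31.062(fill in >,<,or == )>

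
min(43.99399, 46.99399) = 43.99399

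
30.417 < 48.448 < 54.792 True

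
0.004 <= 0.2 True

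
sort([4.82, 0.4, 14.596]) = [0.4, 4.82, 14.596]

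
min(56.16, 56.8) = 56.16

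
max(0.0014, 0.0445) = 0.0445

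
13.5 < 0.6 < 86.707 False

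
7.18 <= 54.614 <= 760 True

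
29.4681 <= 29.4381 False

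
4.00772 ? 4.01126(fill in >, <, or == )<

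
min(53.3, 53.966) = 53.3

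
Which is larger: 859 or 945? 945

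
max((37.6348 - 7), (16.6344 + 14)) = 30.6348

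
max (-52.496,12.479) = 12.479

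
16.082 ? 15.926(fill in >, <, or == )>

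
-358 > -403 True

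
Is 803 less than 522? No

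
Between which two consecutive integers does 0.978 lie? 0 and 1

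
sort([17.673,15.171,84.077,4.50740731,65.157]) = [4.50740731,15.171,17.673,65.157,84.077]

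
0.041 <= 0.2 True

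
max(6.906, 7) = 7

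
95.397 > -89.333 True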